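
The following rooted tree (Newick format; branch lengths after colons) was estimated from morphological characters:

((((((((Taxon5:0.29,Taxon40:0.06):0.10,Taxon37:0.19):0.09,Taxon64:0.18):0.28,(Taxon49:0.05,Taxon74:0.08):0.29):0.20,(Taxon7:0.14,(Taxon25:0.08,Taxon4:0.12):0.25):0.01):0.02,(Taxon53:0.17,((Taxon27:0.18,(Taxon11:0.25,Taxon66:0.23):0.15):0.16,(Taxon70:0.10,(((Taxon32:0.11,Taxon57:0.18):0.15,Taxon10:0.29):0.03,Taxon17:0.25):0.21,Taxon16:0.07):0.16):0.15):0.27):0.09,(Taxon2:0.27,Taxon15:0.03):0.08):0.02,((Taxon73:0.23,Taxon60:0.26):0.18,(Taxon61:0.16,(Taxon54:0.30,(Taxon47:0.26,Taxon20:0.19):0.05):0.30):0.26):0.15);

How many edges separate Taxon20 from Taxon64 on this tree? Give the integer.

The MRCA of Taxon20 and Taxon64 is the root of the tree.
From Taxon20 up to that node: 5 branches. From Taxon64 up to the same node: 6 branches. Total: 5 + 6 = 11.

11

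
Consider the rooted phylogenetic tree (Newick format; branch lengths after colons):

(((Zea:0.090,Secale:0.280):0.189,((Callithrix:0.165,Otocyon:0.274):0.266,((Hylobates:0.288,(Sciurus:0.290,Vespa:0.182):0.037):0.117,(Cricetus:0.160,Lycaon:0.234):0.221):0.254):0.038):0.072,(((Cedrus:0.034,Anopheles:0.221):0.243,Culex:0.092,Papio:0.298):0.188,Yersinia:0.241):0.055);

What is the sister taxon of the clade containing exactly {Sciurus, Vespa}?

The clade containing exactly {Sciurus, Vespa} attaches to the tree at the node subtending (Hylobates,(Sciurus,Vespa)).
The other lineage descending from that same node — the sister group — is the single tip Hylobates.

Hylobates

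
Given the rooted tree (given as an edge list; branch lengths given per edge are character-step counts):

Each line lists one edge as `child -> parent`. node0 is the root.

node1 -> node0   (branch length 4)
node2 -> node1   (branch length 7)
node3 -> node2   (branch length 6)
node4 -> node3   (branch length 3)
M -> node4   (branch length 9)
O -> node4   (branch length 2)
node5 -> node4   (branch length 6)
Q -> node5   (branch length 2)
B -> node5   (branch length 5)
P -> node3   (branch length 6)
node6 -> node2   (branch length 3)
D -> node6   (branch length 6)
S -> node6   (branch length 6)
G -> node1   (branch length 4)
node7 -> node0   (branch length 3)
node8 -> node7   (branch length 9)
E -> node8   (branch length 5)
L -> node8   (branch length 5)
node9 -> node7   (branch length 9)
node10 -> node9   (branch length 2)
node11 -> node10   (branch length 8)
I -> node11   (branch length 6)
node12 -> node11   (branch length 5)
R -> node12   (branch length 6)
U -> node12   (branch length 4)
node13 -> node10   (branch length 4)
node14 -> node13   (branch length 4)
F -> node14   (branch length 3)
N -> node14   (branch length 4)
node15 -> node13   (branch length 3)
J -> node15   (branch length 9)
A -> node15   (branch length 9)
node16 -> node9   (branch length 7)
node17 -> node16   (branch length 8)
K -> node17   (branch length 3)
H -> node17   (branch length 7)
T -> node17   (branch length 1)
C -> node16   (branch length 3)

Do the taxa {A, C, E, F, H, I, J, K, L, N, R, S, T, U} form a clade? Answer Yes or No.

No

The MRCA of the listed taxa is the root, so the smallest clade containing them is the whole tree.
That clade also contains B, D, G, M, O, P, Q, which are not in the proposed group, so the group is not monophyletic.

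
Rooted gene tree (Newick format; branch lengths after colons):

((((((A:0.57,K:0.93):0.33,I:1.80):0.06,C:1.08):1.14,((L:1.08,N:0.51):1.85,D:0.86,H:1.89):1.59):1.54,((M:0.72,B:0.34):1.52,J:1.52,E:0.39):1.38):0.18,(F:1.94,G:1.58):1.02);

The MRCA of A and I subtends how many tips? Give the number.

The MRCA of A and I is the node subtending ((A,K),I).
That clade contains 3 terminal taxa: A, I, K.

3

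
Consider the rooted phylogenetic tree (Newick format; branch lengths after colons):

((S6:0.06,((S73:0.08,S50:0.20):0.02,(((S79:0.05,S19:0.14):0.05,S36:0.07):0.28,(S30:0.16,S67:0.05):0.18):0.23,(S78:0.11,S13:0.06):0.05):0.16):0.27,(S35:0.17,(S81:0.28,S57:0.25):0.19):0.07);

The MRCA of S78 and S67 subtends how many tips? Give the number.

The MRCA of S78 and S67 is the node subtending ((S73,S50),(((S79,S19),S36),(S30,S67)),(S78,S13)).
That clade contains 9 terminal taxa: S13, S19, S30, S36, S50, S67, S73, S78, S79.

9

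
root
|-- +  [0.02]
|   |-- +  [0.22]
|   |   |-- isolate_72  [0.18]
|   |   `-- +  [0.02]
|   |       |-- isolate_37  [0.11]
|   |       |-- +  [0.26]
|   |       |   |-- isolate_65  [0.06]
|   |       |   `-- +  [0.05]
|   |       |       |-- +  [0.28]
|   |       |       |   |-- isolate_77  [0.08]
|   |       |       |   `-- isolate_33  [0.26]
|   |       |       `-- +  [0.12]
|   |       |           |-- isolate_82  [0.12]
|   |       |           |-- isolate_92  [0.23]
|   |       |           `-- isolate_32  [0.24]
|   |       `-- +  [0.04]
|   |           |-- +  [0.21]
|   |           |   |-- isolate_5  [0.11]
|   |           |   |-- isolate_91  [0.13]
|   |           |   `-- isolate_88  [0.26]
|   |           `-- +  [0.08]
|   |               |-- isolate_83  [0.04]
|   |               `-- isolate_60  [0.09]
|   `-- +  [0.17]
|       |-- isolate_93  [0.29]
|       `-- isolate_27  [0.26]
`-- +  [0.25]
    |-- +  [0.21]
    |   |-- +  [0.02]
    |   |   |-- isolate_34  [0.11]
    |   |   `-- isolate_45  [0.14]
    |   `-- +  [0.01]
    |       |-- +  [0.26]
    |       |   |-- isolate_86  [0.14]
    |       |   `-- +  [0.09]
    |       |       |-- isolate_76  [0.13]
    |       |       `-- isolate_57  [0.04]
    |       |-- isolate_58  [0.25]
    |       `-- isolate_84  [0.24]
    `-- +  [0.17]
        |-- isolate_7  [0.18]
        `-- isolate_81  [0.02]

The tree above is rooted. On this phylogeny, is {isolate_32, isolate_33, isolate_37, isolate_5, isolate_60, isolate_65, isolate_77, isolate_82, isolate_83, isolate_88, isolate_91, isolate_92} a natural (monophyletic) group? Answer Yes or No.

Yes

The most recent common ancestor of these taxa subtends (isolate_37,(isolate_65,((isolate_77,isolate_33),(isolate_82,isolate_92,isolate_32))),((isolate_5,isolate_91,isolate_88),(isolate_83,isolate_60))).
That clade has exactly 12 tips — every listed taxon and nothing else — so the group is monophyletic.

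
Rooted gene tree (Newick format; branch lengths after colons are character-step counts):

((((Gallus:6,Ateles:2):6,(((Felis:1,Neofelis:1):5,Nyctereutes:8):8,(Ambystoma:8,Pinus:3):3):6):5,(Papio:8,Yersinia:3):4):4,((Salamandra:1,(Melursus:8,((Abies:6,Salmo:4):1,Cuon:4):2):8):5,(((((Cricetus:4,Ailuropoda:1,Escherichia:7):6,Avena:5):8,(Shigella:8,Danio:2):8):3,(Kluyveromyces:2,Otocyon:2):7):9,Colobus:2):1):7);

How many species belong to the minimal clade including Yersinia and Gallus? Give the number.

9

The MRCA of Yersinia and Gallus is the node subtending (((Gallus,Ateles),(((Felis,Neofelis),Nyctereutes),(Ambystoma,Pinus))),(Papio,Yersinia)).
That clade contains 9 terminal taxa: Ambystoma, Ateles, Felis, Gallus, Neofelis, Nyctereutes, Papio, Pinus, Yersinia.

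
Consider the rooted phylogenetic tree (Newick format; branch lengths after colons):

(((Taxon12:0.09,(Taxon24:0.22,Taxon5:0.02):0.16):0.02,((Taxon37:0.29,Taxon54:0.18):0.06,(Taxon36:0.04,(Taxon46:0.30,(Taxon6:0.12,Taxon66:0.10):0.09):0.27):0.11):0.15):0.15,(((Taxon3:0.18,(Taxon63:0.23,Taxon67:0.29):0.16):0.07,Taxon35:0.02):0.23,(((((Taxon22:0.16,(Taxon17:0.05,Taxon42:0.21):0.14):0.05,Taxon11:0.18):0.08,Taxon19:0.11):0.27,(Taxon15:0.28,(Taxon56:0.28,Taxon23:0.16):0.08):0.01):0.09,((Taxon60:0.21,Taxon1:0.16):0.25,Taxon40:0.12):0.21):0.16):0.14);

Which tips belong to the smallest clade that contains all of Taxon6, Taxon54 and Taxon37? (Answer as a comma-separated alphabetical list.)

Tracing Taxon6: it sits inside (Taxon6,Taxon66).
Tracing Taxon54: it sits inside (Taxon37,Taxon54).
Tracing Taxon37: it sits inside (Taxon37,Taxon54).
The smallest clade enclosing all 3 is ((Taxon37,Taxon54),(Taxon36,(Taxon46,(Taxon6,Taxon66)))); the answer is its 6 terminal taxa in alphabetical order.

Taxon36, Taxon37, Taxon46, Taxon54, Taxon6, Taxon66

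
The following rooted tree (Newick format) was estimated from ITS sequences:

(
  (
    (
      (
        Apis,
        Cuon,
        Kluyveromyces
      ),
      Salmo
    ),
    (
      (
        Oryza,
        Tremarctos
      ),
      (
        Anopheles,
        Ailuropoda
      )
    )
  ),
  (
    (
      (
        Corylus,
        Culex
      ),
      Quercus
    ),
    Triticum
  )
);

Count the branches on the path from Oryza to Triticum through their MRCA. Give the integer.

The MRCA of Oryza and Triticum is the root of the tree.
From Oryza up to that node: 4 branches. From Triticum up to the same node: 2 branches. Total: 4 + 2 = 6.

6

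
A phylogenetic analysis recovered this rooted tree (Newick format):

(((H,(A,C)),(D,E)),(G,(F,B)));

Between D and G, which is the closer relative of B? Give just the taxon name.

The MRCA of B and G subtends (G,(F,B)) (3 taxa).
The MRCA of B and D is the root, subtending the entire tree (8 taxa).
The first is nested inside the second, so B shares a more recent common ancestor with G.

G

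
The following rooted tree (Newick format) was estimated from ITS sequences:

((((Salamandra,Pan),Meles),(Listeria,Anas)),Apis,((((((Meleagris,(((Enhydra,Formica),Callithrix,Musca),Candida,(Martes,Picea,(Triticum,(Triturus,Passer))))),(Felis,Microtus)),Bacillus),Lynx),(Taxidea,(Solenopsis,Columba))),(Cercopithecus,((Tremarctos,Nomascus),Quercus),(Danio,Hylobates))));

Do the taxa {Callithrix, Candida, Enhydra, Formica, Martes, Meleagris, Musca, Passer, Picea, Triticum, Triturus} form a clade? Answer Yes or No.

The most recent common ancestor of these taxa subtends (Meleagris,(((Enhydra,Formica),Callithrix,Musca),Candida,(Martes,Picea,(Triticum,(Triturus,Passer))))).
That clade has exactly 11 tips — every listed taxon and nothing else — so the group is monophyletic.

Yes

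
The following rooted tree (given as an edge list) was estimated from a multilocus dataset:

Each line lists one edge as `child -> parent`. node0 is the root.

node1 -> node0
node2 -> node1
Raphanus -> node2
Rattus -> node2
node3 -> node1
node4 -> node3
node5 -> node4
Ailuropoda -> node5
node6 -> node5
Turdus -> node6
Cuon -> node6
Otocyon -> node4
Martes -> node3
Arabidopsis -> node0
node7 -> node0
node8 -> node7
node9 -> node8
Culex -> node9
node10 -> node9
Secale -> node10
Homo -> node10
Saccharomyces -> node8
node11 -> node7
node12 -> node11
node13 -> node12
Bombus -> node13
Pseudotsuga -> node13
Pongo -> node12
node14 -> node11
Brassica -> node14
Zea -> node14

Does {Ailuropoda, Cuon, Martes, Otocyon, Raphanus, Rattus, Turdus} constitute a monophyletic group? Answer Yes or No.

The most recent common ancestor of these taxa subtends ((Raphanus,Rattus),(((Ailuropoda,(Turdus,Cuon)),Otocyon),Martes)).
That clade has exactly 7 tips — every listed taxon and nothing else — so the group is monophyletic.

Yes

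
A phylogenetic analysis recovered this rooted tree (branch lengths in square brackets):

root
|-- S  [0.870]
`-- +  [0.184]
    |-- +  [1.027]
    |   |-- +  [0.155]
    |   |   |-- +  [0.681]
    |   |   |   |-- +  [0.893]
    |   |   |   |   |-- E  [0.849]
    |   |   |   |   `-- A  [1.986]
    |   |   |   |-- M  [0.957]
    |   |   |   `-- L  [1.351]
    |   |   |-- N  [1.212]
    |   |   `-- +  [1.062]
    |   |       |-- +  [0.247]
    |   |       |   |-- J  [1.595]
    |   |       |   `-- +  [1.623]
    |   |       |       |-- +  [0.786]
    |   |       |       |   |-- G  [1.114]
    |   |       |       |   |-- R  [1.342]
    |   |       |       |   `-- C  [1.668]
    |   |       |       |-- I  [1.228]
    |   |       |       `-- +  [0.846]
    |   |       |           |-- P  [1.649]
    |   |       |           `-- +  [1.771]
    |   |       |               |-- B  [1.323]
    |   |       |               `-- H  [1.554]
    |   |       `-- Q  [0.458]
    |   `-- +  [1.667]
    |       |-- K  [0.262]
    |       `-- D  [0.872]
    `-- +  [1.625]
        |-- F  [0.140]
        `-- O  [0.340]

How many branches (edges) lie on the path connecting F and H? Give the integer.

10

The MRCA of F and H is the node subtending (((((E,A),M,L),N,((J,((G,R,C),I,(P,(B,H)))),Q)),(K,D)),(F,O)).
From F up to that node: 2 branches. From H up to the same node: 8 branches. Total: 2 + 8 = 10.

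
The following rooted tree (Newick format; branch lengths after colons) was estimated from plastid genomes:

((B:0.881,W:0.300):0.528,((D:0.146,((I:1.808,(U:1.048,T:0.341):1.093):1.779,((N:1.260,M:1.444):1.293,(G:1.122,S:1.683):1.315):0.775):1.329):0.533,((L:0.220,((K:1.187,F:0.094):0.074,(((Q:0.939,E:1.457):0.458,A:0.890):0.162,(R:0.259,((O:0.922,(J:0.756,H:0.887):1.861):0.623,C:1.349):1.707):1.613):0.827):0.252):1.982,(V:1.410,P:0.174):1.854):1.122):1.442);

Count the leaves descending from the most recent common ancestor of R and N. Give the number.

The MRCA of R and N is the node subtending ((D,((I,(U,T)),((N,M),(G,S)))),((L,((K,F),(((Q,E),A),(R,((O,(J,H)),C))))),(V,P))).
That clade contains 21 terminal taxa: A, C, D, E, F, G, H, I, J, K, L, M, N, O, P, Q, R, S, T, U, V.

21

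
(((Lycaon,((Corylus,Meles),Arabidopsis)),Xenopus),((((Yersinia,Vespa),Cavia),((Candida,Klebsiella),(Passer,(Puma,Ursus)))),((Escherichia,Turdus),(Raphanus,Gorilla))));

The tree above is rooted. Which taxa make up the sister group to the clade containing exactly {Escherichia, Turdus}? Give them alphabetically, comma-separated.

Gorilla, Raphanus

The clade containing exactly {Escherichia, Turdus} attaches to the tree at the node subtending ((Escherichia,Turdus),(Raphanus,Gorilla)).
The other lineage descending from that same node — the sister group — is (Raphanus,Gorilla); its 2 tips in alphabetical order are the answer.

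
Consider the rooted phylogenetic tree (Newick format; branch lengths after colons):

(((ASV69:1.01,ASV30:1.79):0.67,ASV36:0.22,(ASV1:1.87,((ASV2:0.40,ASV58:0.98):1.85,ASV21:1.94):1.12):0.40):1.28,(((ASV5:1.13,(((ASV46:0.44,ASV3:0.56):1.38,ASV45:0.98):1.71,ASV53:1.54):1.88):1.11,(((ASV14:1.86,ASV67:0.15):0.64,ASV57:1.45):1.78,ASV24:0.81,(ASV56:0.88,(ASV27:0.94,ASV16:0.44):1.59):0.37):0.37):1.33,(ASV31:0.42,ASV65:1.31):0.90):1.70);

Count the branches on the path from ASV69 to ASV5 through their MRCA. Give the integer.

7

The MRCA of ASV69 and ASV5 is the root of the tree.
From ASV69 up to that node: 3 branches. From ASV5 up to the same node: 4 branches. Total: 3 + 4 = 7.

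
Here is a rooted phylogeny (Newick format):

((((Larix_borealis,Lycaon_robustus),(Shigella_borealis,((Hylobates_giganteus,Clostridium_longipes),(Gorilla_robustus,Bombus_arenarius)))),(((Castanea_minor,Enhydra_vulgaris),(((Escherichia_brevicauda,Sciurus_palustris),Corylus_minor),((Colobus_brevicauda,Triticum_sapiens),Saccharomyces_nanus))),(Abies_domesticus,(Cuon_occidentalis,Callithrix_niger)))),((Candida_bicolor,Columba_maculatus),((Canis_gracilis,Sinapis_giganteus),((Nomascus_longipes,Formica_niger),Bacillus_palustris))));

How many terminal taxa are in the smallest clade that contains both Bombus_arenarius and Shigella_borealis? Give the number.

5

The MRCA of Bombus_arenarius and Shigella_borealis is the node subtending (Shigella_borealis,((Hylobates_giganteus,Clostridium_longipes),(Gorilla_robustus,Bombus_arenarius))).
That clade contains 5 terminal taxa: Bombus_arenarius, Clostridium_longipes, Gorilla_robustus, Hylobates_giganteus, Shigella_borealis.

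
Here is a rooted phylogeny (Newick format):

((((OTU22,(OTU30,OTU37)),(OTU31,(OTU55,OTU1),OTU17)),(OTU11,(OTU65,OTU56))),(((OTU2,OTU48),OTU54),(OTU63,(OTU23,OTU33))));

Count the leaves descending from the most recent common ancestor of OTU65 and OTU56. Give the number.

The MRCA of OTU65 and OTU56 is the node subtending (OTU65,OTU56).
That clade contains 2 terminal taxa: OTU56, OTU65.

2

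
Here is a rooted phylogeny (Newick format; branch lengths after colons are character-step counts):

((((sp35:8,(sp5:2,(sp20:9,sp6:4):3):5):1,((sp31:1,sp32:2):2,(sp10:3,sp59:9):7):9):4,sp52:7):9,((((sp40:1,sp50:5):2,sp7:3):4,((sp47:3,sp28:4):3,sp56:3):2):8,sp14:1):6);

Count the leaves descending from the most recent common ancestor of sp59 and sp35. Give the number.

The MRCA of sp59 and sp35 is the node subtending ((sp35,(sp5,(sp20,sp6))),((sp31,sp32),(sp10,sp59))).
That clade contains 8 terminal taxa: sp10, sp20, sp31, sp32, sp35, sp5, sp59, sp6.

8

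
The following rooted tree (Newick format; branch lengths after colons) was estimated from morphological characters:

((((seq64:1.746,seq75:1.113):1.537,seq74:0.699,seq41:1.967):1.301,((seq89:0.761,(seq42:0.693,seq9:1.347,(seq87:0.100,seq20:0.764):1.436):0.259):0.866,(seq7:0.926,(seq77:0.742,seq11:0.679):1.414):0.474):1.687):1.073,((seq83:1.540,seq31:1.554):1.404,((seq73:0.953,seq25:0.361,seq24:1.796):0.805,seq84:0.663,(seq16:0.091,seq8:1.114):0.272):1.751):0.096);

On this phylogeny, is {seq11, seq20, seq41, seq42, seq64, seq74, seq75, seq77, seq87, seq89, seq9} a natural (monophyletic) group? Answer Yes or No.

No

The MRCA of the listed taxa subtends (((seq64,seq75),seq74,seq41),((seq89,(seq42,seq9,(seq87,seq20))),(seq7,(seq77,seq11)))).
That clade also contains seq7, which is not in the proposed group, so the group is not monophyletic.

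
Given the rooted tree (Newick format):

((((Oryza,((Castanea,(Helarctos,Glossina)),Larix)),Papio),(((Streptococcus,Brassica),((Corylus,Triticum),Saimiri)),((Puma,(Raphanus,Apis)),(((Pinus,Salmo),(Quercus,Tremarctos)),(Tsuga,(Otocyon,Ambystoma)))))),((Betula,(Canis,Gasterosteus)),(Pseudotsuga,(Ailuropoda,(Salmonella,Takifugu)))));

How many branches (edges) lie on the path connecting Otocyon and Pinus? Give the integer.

The MRCA of Otocyon and Pinus is the node subtending (((Pinus,Salmo),(Quercus,Tremarctos)),(Tsuga,(Otocyon,Ambystoma))).
From Otocyon up to that node: 3 branches. From Pinus up to the same node: 3 branches. Total: 3 + 3 = 6.

6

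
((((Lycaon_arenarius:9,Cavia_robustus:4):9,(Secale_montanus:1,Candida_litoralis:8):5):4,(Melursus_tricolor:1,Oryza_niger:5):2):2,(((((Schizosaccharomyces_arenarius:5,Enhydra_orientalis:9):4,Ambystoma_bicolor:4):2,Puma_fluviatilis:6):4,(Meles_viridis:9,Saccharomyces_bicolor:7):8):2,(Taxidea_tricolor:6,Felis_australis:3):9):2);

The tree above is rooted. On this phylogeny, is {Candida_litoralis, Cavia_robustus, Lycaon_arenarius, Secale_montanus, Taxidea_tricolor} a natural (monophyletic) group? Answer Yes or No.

The MRCA of the listed taxa is the root, so the smallest clade containing them is the whole tree.
That clade also contains Ambystoma_bicolor, Enhydra_orientalis, Felis_australis, Meles_viridis, Melursus_tricolor, Oryza_niger, Puma_fluviatilis, Saccharomyces_bicolor, Schizosaccharomyces_arenarius, which are not in the proposed group, so the group is not monophyletic.

No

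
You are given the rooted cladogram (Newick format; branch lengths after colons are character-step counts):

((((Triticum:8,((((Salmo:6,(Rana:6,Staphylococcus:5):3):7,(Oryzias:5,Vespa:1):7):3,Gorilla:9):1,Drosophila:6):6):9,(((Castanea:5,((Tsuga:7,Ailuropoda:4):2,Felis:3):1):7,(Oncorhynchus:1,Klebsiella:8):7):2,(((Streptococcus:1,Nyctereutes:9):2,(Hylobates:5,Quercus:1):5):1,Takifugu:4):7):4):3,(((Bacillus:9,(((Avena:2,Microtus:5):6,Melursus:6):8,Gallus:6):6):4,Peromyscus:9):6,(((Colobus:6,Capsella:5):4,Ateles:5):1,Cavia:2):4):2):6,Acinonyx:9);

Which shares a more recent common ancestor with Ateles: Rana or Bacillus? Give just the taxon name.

The MRCA of Ateles and Bacillus subtends (((Bacillus,(((Avena,Microtus),Melursus),Gallus)),Peromyscus),(((Colobus,Capsella),Ateles),Cavia)) (10 taxa).
The MRCA of Ateles and Rana subtends (((Triticum,((((Salmo,(Rana,Staphylococcus)),(Oryzias,Vespa)),Gorilla),Drosophila)),(((Castanea,((Tsuga,Ailuropoda),Felis)),(Oncorhynchus,Klebsiella)),(((Streptococcus,Nyctereutes),(Hylobates,Quercus)),Takifugu))),(((Bacillus,(((Avena,Microtus),Melursus),Gallus)),Peromyscus),(((Colobus,Capsella),Ateles),Cavia))) (29 taxa).
The first is nested inside the second, so Ateles shares a more recent common ancestor with Bacillus.

Bacillus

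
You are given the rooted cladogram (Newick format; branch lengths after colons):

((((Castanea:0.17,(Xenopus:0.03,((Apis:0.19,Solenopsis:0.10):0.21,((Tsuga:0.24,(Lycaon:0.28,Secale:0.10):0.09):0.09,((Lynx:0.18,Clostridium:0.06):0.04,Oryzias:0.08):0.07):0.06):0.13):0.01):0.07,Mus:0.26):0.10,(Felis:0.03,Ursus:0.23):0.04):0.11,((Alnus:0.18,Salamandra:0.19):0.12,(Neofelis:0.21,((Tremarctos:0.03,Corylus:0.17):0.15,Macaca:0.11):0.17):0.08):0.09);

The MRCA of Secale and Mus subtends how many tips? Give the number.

The MRCA of Secale and Mus is the node subtending ((Castanea,(Xenopus,((Apis,Solenopsis),((Tsuga,(Lycaon,Secale)),((Lynx,Clostridium),Oryzias))))),Mus).
That clade contains 11 terminal taxa: Apis, Castanea, Clostridium, Lycaon, Lynx, Mus, Oryzias, Secale, Solenopsis, Tsuga, Xenopus.

11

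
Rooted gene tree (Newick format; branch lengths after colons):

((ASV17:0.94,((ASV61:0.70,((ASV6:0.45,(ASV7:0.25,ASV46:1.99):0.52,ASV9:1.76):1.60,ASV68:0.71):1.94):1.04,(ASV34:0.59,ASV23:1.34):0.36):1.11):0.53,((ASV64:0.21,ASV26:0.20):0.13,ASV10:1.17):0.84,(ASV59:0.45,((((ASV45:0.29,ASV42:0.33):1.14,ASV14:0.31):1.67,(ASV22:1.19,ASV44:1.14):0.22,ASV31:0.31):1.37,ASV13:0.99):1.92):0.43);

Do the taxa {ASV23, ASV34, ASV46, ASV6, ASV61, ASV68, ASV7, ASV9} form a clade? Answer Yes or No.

The most recent common ancestor of these taxa subtends ((ASV61,((ASV6,(ASV7,ASV46),ASV9),ASV68)),(ASV34,ASV23)).
That clade has exactly 8 tips — every listed taxon and nothing else — so the group is monophyletic.

Yes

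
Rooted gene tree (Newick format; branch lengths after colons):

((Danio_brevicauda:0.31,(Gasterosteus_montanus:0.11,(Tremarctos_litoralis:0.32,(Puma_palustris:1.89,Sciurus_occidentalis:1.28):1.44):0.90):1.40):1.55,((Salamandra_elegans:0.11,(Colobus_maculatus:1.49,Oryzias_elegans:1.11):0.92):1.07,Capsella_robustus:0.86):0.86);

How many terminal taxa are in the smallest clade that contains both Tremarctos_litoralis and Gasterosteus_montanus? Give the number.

The MRCA of Tremarctos_litoralis and Gasterosteus_montanus is the node subtending (Gasterosteus_montanus,(Tremarctos_litoralis,(Puma_palustris,Sciurus_occidentalis))).
That clade contains 4 terminal taxa: Gasterosteus_montanus, Puma_palustris, Sciurus_occidentalis, Tremarctos_litoralis.

4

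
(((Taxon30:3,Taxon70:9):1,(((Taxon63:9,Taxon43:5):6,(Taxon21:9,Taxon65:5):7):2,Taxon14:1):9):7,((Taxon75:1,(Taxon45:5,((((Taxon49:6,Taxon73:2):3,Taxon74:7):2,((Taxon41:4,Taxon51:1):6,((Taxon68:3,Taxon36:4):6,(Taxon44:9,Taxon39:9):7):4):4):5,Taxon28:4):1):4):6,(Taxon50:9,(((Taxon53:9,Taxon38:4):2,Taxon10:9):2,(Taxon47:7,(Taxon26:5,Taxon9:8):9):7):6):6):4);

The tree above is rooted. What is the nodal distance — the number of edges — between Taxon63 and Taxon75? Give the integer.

8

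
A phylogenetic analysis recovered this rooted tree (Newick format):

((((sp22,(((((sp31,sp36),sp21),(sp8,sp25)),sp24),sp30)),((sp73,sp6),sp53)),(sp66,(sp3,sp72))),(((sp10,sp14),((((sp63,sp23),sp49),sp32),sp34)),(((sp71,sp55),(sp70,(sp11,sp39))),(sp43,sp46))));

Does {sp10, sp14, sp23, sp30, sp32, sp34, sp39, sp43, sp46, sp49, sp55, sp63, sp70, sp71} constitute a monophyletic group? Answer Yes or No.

No

The MRCA of the listed taxa is the root, so the smallest clade containing them is the whole tree.
That clade also contains sp11, sp21, sp22, sp24, sp25, sp3, sp31, sp36, sp53, sp6, sp66, sp72, sp73, sp8, which are not in the proposed group, so the group is not monophyletic.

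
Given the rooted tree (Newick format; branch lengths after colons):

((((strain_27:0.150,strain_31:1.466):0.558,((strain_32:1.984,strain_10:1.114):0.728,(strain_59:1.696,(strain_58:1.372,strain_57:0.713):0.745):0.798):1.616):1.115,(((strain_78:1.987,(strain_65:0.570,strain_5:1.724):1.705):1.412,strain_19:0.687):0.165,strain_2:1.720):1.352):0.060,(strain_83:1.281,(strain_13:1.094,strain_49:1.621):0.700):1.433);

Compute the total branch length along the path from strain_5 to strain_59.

The path runs strain_5 → … → MRCA → … → strain_59; the MRCA is the node subtending (((strain_27,strain_31),((strain_32,strain_10),(strain_59,(strain_58,strain_57)))),(((strain_78,(strain_65,strain_5)),strain_19),strain_2)).
Branch lengths along that path: 1.724 + 1.705 + 1.412 + 0.165 + 1.352 + 1.115 + 1.616 + 0.798 + 1.696 = 11.583.

11.583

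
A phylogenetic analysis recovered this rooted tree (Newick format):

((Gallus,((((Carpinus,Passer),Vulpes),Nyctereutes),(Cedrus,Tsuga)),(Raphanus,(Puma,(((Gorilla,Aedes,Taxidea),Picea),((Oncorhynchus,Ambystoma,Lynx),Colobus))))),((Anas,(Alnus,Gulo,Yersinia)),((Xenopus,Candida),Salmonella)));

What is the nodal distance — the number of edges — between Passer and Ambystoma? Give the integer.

11

The MRCA of Passer and Ambystoma is the node subtending (Gallus,((((Carpinus,Passer),Vulpes),Nyctereutes),(Cedrus,Tsuga)),(Raphanus,(Puma,(((Gorilla,Aedes,Taxidea),Picea),((Oncorhynchus,Ambystoma,Lynx),Colobus))))).
From Passer up to that node: 5 branches. From Ambystoma up to the same node: 6 branches. Total: 5 + 6 = 11.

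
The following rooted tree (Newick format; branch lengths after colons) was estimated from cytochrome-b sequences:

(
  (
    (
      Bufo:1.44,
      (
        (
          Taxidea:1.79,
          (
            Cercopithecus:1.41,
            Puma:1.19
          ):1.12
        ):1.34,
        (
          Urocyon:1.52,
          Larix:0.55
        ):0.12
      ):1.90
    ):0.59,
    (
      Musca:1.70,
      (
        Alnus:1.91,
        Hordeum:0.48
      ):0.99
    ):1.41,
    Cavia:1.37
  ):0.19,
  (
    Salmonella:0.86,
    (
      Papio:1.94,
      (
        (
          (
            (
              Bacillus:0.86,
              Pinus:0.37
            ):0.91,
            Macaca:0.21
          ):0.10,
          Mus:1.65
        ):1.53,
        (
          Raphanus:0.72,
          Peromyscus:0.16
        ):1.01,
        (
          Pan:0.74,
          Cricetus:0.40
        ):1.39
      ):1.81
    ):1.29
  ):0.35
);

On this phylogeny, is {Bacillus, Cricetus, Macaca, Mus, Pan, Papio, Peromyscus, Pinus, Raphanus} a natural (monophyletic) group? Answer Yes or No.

Yes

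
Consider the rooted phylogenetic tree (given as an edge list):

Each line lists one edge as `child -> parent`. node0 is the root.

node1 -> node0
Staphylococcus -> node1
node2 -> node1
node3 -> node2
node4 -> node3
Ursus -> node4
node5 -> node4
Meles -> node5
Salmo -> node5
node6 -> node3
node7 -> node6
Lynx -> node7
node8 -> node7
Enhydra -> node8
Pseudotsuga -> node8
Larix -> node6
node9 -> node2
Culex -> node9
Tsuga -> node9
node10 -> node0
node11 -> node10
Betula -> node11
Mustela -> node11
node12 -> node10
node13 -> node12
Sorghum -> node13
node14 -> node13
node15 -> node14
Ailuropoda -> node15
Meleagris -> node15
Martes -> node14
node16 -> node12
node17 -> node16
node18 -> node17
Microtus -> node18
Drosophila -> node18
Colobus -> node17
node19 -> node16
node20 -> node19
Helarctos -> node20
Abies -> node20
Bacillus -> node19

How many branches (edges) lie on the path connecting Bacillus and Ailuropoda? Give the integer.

7

The MRCA of Bacillus and Ailuropoda is the node subtending ((Sorghum,((Ailuropoda,Meleagris),Martes)),(((Microtus,Drosophila),Colobus),((Helarctos,Abies),Bacillus))).
From Bacillus up to that node: 3 branches. From Ailuropoda up to the same node: 4 branches. Total: 3 + 4 = 7.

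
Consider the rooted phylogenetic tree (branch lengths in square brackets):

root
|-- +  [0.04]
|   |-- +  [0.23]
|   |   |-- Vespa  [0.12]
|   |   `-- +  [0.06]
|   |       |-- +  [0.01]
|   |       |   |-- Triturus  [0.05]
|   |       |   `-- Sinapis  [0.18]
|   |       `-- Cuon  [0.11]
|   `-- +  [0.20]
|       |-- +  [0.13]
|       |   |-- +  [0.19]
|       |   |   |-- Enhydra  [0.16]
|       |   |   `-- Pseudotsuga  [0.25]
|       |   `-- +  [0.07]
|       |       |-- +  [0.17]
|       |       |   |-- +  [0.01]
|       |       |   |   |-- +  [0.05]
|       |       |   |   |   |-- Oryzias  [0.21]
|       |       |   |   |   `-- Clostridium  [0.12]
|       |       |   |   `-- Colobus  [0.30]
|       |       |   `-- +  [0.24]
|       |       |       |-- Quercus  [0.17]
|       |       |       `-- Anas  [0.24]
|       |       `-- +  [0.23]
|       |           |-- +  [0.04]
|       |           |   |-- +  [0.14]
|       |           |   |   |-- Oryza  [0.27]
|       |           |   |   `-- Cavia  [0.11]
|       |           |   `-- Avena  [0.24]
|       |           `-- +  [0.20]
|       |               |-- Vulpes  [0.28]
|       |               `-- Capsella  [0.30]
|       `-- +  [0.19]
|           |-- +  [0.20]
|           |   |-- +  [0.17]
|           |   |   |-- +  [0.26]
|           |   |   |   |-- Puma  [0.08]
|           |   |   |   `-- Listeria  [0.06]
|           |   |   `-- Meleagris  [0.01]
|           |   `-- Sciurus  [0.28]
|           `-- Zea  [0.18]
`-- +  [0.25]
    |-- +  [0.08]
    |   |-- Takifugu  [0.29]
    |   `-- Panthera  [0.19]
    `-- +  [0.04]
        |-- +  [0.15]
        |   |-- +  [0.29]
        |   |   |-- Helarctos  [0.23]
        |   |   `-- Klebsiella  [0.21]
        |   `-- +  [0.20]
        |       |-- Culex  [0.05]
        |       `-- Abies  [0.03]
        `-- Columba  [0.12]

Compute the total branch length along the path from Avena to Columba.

1.36

The path runs Avena → … → MRCA → … → Columba; the MRCA is the root of the tree.
Branch lengths along that path: 0.24 + 0.04 + 0.23 + 0.07 + 0.13 + 0.20 + 0.04 + 0.25 + 0.04 + 0.12 = 1.36.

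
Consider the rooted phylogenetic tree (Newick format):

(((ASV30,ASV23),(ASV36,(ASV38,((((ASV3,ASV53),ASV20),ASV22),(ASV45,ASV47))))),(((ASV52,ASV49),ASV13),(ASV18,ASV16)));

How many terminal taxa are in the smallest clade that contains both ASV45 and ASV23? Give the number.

The MRCA of ASV45 and ASV23 is the node subtending ((ASV30,ASV23),(ASV36,(ASV38,((((ASV3,ASV53),ASV20),ASV22),(ASV45,ASV47))))).
That clade contains 10 terminal taxa: ASV20, ASV22, ASV23, ASV3, ASV30, ASV36, ASV38, ASV45, ASV47, ASV53.

10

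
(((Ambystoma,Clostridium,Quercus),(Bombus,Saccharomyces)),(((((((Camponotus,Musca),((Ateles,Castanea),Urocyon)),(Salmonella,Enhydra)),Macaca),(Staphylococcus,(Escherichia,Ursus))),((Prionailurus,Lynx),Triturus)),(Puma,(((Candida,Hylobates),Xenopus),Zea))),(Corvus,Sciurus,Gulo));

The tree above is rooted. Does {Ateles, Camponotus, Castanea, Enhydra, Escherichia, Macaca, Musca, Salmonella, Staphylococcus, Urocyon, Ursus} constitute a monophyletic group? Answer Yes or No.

The most recent common ancestor of these taxa subtends (((((Camponotus,Musca),((Ateles,Castanea),Urocyon)),(Salmonella,Enhydra)),Macaca),(Staphylococcus,(Escherichia,Ursus))).
That clade has exactly 11 tips — every listed taxon and nothing else — so the group is monophyletic.

Yes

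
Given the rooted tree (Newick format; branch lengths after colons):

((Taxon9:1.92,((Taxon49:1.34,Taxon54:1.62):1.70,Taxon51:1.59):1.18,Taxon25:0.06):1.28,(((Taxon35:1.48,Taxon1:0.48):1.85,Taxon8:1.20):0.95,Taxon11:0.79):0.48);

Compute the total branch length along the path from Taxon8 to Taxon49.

The path runs Taxon8 → … → MRCA → … → Taxon49; the MRCA is the root of the tree.
Branch lengths along that path: 1.20 + 0.95 + 0.48 + 1.28 + 1.18 + 1.70 + 1.34 = 8.13.

8.13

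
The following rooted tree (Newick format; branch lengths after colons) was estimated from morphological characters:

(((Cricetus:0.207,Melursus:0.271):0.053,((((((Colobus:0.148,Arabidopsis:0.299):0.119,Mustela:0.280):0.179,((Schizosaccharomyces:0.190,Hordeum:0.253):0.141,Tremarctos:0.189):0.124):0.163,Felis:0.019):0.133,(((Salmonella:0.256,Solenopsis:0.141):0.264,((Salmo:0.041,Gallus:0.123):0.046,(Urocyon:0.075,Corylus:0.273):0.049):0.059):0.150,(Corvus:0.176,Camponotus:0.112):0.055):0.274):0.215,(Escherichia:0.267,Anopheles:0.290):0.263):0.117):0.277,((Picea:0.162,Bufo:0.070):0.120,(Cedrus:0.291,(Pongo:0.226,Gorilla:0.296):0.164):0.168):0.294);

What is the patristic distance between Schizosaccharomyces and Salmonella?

The path runs Schizosaccharomyces → … → MRCA → … → Salmonella; the MRCA is the node subtending (((((Colobus,Arabidopsis),Mustela),((Schizosaccharomyces,Hordeum),Tremarctos)),Felis),(((Salmonella,Solenopsis),((Salmo,Gallus),(Urocyon,Corylus))),(Corvus,Camponotus))).
Branch lengths along that path: 0.190 + 0.141 + 0.124 + 0.163 + 0.133 + 0.274 + 0.150 + 0.264 + 0.256 = 1.695.

1.695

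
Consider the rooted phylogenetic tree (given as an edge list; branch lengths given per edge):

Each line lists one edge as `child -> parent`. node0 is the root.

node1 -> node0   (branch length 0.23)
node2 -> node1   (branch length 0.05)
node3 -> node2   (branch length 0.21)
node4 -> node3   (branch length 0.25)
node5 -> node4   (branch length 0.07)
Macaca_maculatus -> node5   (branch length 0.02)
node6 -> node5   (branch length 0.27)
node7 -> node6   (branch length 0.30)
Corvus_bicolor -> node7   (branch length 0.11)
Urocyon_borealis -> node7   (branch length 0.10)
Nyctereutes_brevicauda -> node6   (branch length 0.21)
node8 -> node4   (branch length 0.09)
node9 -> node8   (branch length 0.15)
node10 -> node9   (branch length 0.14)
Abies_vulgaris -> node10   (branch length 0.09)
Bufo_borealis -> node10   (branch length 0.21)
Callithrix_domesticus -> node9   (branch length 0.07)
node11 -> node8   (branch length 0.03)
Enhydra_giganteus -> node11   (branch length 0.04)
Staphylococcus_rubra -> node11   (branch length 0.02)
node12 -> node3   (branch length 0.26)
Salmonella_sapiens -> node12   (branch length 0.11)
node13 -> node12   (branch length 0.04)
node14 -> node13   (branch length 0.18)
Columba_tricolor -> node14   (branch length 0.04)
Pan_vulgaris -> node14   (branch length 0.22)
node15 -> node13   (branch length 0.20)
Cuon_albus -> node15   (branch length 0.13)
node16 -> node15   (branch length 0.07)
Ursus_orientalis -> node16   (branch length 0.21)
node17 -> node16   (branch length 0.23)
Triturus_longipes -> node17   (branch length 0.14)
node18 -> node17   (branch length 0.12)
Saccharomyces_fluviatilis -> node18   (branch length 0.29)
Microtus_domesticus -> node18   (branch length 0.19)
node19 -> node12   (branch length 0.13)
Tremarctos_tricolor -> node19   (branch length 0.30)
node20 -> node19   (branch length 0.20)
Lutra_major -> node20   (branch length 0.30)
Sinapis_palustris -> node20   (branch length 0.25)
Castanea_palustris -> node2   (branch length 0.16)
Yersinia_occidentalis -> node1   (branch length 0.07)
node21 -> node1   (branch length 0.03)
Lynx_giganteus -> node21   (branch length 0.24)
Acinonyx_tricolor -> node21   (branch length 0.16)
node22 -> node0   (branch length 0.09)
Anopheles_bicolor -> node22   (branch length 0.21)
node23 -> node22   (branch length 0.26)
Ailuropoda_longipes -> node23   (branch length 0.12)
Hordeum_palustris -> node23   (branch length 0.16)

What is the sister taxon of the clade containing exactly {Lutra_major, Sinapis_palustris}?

Tremarctos_tricolor

The clade containing exactly {Lutra_major, Sinapis_palustris} attaches to the tree at the node subtending (Tremarctos_tricolor,(Lutra_major,Sinapis_palustris)).
The other lineage descending from that same node — the sister group — is the single tip Tremarctos_tricolor.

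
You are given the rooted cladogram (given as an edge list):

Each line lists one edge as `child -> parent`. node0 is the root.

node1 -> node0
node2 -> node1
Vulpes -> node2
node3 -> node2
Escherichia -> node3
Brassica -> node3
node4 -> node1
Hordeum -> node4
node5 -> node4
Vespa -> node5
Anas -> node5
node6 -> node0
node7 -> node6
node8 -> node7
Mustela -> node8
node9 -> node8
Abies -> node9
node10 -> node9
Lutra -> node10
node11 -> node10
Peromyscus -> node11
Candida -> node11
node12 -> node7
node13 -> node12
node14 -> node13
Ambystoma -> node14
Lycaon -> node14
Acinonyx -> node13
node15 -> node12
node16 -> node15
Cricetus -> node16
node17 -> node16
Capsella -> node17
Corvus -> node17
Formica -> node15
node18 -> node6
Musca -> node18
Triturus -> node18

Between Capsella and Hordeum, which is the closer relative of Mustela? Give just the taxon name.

The MRCA of Mustela and Capsella subtends ((Mustela,(Abies,(Lutra,(Peromyscus,Candida)))),(((Ambystoma,Lycaon),Acinonyx),((Cricetus,(Capsella,Corvus)),Formica))) (12 taxa).
The MRCA of Mustela and Hordeum is the root, subtending the entire tree (20 taxa).
The first is nested inside the second, so Mustela shares a more recent common ancestor with Capsella.

Capsella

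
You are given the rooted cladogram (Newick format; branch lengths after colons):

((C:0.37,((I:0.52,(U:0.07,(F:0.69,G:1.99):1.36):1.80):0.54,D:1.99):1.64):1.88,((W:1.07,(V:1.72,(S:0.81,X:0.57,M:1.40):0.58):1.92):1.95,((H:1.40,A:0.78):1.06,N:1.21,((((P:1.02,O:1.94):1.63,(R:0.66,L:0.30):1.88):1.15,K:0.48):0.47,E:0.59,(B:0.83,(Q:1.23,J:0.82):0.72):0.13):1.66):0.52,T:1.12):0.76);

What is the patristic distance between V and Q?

9.85

The path runs V → … → MRCA → … → Q; the MRCA is the node subtending ((W,(V,(S,X,M))),((H,A),N,((((P,O),(R,L)),K),E,(B,(Q,J)))),T).
Branch lengths along that path: 1.72 + 1.92 + 1.95 + 0.52 + 1.66 + 0.13 + 0.72 + 1.23 = 9.85.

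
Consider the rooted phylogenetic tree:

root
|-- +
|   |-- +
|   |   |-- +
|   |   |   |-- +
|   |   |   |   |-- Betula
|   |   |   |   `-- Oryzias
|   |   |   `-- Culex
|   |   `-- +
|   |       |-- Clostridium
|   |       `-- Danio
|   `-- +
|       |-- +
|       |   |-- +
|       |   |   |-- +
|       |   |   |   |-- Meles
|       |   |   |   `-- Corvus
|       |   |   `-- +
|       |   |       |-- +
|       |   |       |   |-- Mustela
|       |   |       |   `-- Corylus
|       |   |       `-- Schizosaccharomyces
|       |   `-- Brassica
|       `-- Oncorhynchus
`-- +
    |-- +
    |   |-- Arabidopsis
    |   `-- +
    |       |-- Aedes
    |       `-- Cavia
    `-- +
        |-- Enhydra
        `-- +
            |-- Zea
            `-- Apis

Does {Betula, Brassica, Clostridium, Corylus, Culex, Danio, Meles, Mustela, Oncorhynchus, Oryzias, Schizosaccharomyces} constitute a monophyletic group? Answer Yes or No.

No

The MRCA of the listed taxa subtends ((((Betula,Oryzias),Culex),(Clostridium,Danio)),((((Meles,Corvus),((Mustela,Corylus),Schizosaccharomyces)),Brassica),Oncorhynchus)).
That clade also contains Corvus, which is not in the proposed group, so the group is not monophyletic.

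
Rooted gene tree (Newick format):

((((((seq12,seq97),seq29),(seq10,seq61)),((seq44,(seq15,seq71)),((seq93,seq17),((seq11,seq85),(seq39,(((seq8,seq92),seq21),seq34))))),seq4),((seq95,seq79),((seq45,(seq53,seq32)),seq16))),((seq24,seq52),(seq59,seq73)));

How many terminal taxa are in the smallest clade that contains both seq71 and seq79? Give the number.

The MRCA of seq71 and seq79 is the node subtending (((((seq12,seq97),seq29),(seq10,seq61)),((seq44,(seq15,seq71)),((seq93,seq17),((seq11,seq85),(seq39,(((seq8,seq92),seq21),seq34))))),seq4),((seq95,seq79),((seq45,(seq53,seq32)),seq16))).
That clade contains 24 terminal taxa: seq10, seq11, seq12, seq15, seq16, seq17, seq21, seq29, seq32, seq34, seq39, seq4, seq44, seq45, seq53, seq61, seq71, seq79, seq8, seq85, seq92, seq93, seq95, seq97.

24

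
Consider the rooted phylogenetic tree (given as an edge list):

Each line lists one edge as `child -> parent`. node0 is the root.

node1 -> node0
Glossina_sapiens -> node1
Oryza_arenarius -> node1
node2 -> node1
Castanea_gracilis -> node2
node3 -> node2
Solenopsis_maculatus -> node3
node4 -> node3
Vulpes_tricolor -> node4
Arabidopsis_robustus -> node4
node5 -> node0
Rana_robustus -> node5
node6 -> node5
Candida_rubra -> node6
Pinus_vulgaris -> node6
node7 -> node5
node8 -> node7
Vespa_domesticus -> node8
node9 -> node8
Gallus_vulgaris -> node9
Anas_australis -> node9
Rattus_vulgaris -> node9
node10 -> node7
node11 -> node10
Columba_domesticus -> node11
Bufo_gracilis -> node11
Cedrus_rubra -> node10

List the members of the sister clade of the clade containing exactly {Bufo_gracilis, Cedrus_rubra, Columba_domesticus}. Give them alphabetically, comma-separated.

Anas_australis, Gallus_vulgaris, Rattus_vulgaris, Vespa_domesticus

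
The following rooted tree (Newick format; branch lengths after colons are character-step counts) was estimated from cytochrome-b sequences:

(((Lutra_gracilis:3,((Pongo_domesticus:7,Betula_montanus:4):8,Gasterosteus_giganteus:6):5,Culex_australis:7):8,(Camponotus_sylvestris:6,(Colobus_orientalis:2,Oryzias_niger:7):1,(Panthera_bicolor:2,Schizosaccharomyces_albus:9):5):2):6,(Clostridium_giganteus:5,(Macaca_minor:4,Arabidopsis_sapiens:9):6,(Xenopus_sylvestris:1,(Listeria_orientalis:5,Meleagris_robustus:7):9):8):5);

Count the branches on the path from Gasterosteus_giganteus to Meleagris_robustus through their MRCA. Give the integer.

8

The MRCA of Gasterosteus_giganteus and Meleagris_robustus is the root of the tree.
From Gasterosteus_giganteus up to that node: 4 branches. From Meleagris_robustus up to the same node: 4 branches. Total: 4 + 4 = 8.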